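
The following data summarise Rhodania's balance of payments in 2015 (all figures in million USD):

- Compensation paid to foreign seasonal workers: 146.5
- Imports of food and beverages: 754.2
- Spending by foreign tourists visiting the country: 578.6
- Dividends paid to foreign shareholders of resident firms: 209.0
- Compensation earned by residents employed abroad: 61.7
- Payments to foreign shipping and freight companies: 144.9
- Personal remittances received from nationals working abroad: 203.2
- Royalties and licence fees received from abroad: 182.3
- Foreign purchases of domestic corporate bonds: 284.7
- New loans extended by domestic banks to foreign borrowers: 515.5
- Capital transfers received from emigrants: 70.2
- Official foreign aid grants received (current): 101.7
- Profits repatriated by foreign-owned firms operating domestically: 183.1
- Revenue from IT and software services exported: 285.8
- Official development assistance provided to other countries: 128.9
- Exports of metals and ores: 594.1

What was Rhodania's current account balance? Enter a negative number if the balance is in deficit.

440.8

Goods: 594.1 - 754.2 = -160.1
Services: 578.6 + 182.3 - 144.9 + 285.8 = 901.8
Primary income: -183.1 - 209.0 + 61.7 - 146.5 = -476.9
Secondary income: -128.9 + 203.2 + 101.7 = 176.0
Current account = (-160.1) + 901.8 + (-476.9) + 176.0 = 440.8
(Excluded from the current account — financial account: foreign purchases of domestic corporate bonds 284.7, new loans extended by domestic banks to foreign borrowers 515.5; capital account: capital transfers received from emigrants 70.2.)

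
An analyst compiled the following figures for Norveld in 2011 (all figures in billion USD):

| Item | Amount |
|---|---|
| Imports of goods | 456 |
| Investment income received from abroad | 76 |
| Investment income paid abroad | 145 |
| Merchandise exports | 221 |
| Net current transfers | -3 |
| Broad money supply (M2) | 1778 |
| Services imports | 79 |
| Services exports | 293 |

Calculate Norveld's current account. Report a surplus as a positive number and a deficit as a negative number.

Goods balance = 221 - 456 = -235
Services balance = 293 - 79 = 214
Trade balance (goods + services) = -235 + 214 = -21
Net primary income = 76 - 145 = -69
Net secondary income = -3
Current account = -21 + (-69) + (-3) = -93

-93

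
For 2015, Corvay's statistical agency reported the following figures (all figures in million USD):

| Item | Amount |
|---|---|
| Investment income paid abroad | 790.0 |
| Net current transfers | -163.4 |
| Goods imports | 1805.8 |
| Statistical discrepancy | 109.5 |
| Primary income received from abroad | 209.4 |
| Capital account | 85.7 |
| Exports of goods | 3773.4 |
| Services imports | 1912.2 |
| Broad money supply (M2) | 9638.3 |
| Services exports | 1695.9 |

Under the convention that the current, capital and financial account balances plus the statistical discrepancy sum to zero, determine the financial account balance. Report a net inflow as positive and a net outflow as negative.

-1202.5

Goods balance = 3773.4 - 1805.8 = 1967.6
Services balance = 1695.9 - 1912.2 = -216.3
Trade balance (goods + services) = 1967.6 + (-216.3) = 1751.3
Net primary income = 209.4 - 790.0 = -580.6
Net secondary income = -163.4
Current account = 1751.3 + (-580.6) + (-163.4) = 1007.3
Financial account = -(1007.3 + 85.7 + 109.5) = -1202.5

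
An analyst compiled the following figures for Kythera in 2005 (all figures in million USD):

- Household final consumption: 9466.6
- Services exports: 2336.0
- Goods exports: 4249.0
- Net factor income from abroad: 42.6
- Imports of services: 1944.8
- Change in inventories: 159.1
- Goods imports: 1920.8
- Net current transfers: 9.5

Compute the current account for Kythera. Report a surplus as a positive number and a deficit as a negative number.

2771.5

Goods balance = 4249.0 - 1920.8 = 2328.2
Services balance = 2336.0 - 1944.8 = 391.2
Trade balance (goods + services) = 2328.2 + 391.2 = 2719.4
Net primary income = 42.6
Net secondary income = 9.5
Current account = 2719.4 + 42.6 + 9.5 = 2771.5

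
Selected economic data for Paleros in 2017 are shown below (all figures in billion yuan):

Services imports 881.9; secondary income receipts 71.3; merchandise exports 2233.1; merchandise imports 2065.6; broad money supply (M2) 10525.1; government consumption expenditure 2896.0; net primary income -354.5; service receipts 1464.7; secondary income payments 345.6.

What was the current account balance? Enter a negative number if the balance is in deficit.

121.5

Goods balance = 2233.1 - 2065.6 = 167.5
Services balance = 1464.7 - 881.9 = 582.8
Trade balance (goods + services) = 167.5 + 582.8 = 750.3
Net primary income = -354.5
Net secondary income = 71.3 - 345.6 = -274.3
Current account = 750.3 + (-354.5) + (-274.3) = 121.5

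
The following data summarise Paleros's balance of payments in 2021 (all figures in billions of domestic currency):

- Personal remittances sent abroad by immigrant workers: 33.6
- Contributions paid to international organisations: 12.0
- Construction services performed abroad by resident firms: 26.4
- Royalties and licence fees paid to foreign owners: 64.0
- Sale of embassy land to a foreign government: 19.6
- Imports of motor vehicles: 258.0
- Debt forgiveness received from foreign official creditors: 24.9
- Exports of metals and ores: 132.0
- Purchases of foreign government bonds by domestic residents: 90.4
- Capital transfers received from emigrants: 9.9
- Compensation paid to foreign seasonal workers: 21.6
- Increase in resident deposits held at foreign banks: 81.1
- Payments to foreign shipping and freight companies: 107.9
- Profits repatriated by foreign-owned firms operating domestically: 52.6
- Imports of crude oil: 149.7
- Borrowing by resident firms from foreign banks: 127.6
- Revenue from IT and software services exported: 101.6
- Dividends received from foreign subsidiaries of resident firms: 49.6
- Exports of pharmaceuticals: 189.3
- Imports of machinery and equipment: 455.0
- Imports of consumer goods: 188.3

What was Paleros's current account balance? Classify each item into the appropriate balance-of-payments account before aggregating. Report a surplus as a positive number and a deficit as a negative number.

-843.8

Goods: -455.0 + 189.3 - 188.3 + 132.0 - 149.7 - 258.0 = -729.7
Services: -107.9 + 101.6 - 64.0 + 26.4 = -43.9
Primary income: -52.6 - 21.6 + 49.6 = -24.6
Secondary income: -12.0 - 33.6 = -45.6
Current account = (-729.7) + (-43.9) + (-24.6) + (-45.6) = -843.8
(Excluded from the current account — capital account: sale of embassy land to a foreign government 19.6, debt forgiveness received from foreign official creditors 24.9, capital transfers received from emigrants 9.9; financial account: purchases of foreign government bonds by domestic residents 90.4, increase in resident deposits held at foreign banks 81.1, borrowing by resident firms from foreign banks 127.6.)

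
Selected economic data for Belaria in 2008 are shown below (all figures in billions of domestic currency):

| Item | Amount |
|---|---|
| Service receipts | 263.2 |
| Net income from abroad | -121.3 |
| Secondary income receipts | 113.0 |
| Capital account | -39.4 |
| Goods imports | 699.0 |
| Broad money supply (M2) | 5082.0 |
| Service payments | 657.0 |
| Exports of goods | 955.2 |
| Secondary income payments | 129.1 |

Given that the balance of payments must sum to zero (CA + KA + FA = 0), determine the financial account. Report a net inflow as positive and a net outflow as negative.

Goods balance = 955.2 - 699.0 = 256.2
Services balance = 263.2 - 657.0 = -393.8
Trade balance (goods + services) = 256.2 + (-393.8) = -137.6
Net primary income = -121.3
Net secondary income = 113.0 - 129.1 = -16.1
Current account = -137.6 + (-121.3) + (-16.1) = -275.0
Financial account = -(-275.0 + (-39.4)) = 314.4

314.4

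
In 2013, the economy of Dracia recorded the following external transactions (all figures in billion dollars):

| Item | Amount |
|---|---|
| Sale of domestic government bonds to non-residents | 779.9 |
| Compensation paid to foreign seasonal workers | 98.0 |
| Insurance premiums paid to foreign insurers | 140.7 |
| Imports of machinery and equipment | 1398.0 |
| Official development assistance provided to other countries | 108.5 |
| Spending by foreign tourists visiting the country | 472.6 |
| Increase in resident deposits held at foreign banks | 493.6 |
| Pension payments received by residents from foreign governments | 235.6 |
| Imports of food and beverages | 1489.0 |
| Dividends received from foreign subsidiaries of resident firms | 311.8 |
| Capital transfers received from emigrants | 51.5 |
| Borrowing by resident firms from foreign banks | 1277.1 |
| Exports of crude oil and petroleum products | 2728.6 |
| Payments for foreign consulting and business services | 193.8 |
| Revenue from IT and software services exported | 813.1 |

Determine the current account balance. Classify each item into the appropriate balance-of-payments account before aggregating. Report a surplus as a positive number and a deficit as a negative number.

Goods: -1398.0 + 2728.6 - 1489.0 = -158.4
Services: -140.7 - 193.8 + 472.6 + 813.1 = 951.2
Primary income: 311.8 - 98.0 = 213.8
Secondary income: -108.5 + 235.6 = 127.1
Current account = (-158.4) + 951.2 + 213.8 + 127.1 = 1133.7
(Excluded from the current account — financial account: sale of domestic government bonds to non-residents 779.9, increase in resident deposits held at foreign banks 493.6, borrowing by resident firms from foreign banks 1277.1; capital account: capital transfers received from emigrants 51.5.)

1133.7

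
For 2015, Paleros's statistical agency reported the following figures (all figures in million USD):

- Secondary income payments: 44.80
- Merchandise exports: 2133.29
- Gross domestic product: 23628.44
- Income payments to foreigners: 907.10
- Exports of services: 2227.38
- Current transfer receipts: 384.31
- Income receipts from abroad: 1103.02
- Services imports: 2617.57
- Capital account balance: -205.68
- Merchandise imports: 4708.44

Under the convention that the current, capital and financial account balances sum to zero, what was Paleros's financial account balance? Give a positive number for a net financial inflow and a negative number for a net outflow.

Goods balance = 2133.29 - 4708.44 = -2575.15
Services balance = 2227.38 - 2617.57 = -390.19
Trade balance (goods + services) = -2575.15 + (-390.19) = -2965.34
Net primary income = 1103.02 - 907.10 = 195.92
Net secondary income = 384.31 - 44.80 = 339.51
Current account = -2965.34 + 195.92 + 339.51 = -2429.91
Financial account = -(-2429.91 + (-205.68)) = 2635.59

2635.59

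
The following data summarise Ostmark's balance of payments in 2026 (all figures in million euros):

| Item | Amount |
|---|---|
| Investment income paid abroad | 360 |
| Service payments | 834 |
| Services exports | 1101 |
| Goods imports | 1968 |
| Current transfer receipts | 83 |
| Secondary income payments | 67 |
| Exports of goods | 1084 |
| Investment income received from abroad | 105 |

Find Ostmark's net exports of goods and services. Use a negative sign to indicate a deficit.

-617

Goods balance = 1084 - 1968 = -884
Services balance = 1101 - 834 = 267
Trade balance (goods + services) = -884 + 267 = -617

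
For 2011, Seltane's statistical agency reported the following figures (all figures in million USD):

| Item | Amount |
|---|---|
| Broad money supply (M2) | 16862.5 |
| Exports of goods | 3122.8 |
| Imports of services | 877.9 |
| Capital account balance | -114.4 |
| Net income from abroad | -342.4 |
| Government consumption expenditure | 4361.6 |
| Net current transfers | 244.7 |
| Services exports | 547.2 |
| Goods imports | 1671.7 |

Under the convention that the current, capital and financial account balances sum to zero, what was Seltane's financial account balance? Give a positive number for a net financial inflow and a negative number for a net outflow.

-908.3

Goods balance = 3122.8 - 1671.7 = 1451.1
Services balance = 547.2 - 877.9 = -330.7
Trade balance (goods + services) = 1451.1 + (-330.7) = 1120.4
Net primary income = -342.4
Net secondary income = 244.7
Current account = 1120.4 + (-342.4) + 244.7 = 1022.7
Financial account = -(1022.7 + (-114.4)) = -908.3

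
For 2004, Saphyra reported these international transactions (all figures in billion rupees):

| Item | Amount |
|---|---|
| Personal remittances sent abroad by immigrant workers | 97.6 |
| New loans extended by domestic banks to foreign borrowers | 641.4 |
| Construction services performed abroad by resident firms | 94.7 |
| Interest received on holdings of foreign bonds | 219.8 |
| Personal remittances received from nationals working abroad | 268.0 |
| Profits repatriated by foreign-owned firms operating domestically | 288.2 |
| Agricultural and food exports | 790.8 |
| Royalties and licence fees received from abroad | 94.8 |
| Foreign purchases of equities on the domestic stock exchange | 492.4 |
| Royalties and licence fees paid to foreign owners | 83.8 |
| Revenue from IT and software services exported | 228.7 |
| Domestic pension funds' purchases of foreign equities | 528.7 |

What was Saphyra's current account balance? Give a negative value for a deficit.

1227.2

Goods: 790.8
Services: 228.7 - 83.8 + 94.8 + 94.7 = 334.4
Primary income: 219.8 - 288.2 = -68.4
Secondary income: -97.6 + 268.0 = 170.4
Current account = 790.8 + 334.4 + (-68.4) + 170.4 = 1227.2
(Excluded from the current account — financial account: new loans extended by domestic banks to foreign borrowers 641.4, foreign purchases of equities on the domestic stock exchange 492.4, domestic pension funds' purchases of foreign equities 528.7.)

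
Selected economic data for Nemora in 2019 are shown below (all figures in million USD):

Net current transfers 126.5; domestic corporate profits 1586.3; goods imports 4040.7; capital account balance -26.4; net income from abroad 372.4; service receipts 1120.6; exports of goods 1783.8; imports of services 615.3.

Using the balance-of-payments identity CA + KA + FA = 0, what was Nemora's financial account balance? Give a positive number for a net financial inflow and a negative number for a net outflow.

1279.1

Goods balance = 1783.8 - 4040.7 = -2256.9
Services balance = 1120.6 - 615.3 = 505.3
Trade balance (goods + services) = -2256.9 + 505.3 = -1751.6
Net primary income = 372.4
Net secondary income = 126.5
Current account = -1751.6 + 372.4 + 126.5 = -1252.7
Financial account = -(-1252.7 + (-26.4)) = 1279.1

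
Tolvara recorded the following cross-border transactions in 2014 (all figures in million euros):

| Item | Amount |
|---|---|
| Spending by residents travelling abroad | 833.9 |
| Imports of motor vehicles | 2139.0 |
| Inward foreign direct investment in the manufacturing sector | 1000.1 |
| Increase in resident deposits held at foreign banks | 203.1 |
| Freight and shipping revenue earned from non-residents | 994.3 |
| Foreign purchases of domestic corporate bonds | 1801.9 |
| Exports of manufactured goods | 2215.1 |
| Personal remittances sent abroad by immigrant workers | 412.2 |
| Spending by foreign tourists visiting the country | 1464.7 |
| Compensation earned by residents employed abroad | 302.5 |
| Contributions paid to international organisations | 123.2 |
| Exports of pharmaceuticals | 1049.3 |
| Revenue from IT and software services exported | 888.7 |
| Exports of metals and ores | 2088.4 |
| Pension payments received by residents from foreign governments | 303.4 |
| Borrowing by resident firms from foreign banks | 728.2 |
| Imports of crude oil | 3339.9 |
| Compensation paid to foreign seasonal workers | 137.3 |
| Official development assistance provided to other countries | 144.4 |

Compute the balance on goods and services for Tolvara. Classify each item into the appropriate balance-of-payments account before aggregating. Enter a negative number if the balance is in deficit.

2387.7

Goods: -3339.9 + 1049.3 + 2215.1 + 2088.4 - 2139.0 = -126.1
Services: -833.9 + 1464.7 + 994.3 + 888.7 = 2513.8
Trade balance = -126.1 + 2513.8 = 2387.7
(Excluded from the trade balance — financial account: inward foreign direct investment in the manufacturing sector 1000.1, increase in resident deposits held at foreign banks 203.1, foreign purchases of domestic corporate bonds 1801.9, borrowing by resident firms from foreign banks 728.2; secondary income: personal remittances sent abroad by immigrant workers 412.2, contributions paid to international organisations 123.2, pension payments received by residents from foreign governments 303.4, official development assistance provided to other countries 144.4; primary income: compensation earned by residents employed abroad 302.5, compensation paid to foreign seasonal workers 137.3.)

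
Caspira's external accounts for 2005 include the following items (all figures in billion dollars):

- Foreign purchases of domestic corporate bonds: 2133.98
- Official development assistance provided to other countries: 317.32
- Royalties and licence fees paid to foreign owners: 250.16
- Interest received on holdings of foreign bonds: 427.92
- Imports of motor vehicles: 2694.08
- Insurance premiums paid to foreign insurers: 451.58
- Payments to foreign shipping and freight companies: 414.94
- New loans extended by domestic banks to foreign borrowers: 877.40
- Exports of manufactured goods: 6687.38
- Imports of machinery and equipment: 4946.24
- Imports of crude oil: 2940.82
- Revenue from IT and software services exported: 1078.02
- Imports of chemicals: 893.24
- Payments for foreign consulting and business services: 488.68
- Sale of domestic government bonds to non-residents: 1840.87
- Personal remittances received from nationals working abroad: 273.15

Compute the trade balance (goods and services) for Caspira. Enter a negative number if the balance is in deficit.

Goods: -2694.08 - 893.24 - 2940.82 + 6687.38 - 4946.24 = -4787.00
Services: 1078.02 - 451.58 - 414.94 - 488.68 - 250.16 = -527.34
Trade balance = -4787.00 + (-527.34) = -5314.34
(Excluded from the trade balance — financial account: foreign purchases of domestic corporate bonds 2133.98, new loans extended by domestic banks to foreign borrowers 877.40, sale of domestic government bonds to non-residents 1840.87; secondary income: official development assistance provided to other countries 317.32, personal remittances received from nationals working abroad 273.15; primary income: interest received on holdings of foreign bonds 427.92.)

-5314.34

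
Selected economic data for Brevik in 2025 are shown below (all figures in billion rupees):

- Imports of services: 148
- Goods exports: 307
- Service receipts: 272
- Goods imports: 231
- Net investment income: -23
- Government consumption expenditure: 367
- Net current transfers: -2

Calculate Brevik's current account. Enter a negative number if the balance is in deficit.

175

Goods balance = 307 - 231 = 76
Services balance = 272 - 148 = 124
Trade balance (goods + services) = 76 + 124 = 200
Net primary income = -23
Net secondary income = -2
Current account = 200 + (-23) + (-2) = 175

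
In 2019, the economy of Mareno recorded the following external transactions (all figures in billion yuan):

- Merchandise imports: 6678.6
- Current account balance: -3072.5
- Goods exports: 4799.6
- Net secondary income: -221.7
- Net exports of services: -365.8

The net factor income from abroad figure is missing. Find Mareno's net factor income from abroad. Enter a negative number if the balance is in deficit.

Current account = goods balance + services balance + net primary income + net secondary income
Sum of the known components = -2466.5
Net factor income from abroad = CA - (known components) = -3072.5 - (-2466.5) = -606.0

-606.0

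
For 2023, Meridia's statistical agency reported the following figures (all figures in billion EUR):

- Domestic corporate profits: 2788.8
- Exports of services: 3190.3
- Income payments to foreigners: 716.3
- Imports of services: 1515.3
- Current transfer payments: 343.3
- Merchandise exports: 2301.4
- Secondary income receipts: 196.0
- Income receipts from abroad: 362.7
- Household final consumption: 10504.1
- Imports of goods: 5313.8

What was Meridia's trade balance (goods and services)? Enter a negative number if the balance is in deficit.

Goods balance = 2301.4 - 5313.8 = -3012.4
Services balance = 3190.3 - 1515.3 = 1675.0
Trade balance (goods + services) = -3012.4 + 1675.0 = -1337.4

-1337.4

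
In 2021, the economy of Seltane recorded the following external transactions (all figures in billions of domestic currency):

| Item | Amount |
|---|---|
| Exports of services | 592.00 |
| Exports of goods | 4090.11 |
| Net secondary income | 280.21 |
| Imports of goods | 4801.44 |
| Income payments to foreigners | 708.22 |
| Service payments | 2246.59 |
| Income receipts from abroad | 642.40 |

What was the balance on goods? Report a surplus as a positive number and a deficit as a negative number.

Goods balance = 4090.11 - 4801.44 = -711.33

-711.33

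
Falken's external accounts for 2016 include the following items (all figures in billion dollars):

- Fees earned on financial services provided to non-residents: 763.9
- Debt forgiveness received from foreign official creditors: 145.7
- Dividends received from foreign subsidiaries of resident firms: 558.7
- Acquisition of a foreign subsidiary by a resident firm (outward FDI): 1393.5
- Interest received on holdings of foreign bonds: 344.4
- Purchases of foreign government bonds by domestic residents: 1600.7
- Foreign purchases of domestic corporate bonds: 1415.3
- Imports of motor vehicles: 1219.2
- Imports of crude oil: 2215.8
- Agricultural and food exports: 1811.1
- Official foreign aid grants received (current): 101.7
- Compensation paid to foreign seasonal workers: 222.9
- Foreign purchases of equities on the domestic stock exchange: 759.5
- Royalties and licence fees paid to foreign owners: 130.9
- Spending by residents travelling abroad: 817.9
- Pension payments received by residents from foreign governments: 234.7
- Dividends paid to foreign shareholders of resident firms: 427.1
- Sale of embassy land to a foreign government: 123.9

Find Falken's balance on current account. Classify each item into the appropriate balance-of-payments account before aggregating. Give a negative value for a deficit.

Goods: -1219.2 + 1811.1 - 2215.8 = -1623.9
Services: -130.9 + 763.9 - 817.9 = -184.9
Primary income: 344.4 - 222.9 - 427.1 + 558.7 = 253.1
Secondary income: 101.7 + 234.7 = 336.4
Current account = (-1623.9) + (-184.9) + 253.1 + 336.4 = -1219.3
(Excluded from the current account — capital account: debt forgiveness received from foreign official creditors 145.7, sale of embassy land to a foreign government 123.9; financial account: acquisition of a foreign subsidiary by a resident firm (outward FDI) 1393.5, purchases of foreign government bonds by domestic residents 1600.7, foreign purchases of domestic corporate bonds 1415.3, foreign purchases of equities on the domestic stock exchange 759.5.)

-1219.3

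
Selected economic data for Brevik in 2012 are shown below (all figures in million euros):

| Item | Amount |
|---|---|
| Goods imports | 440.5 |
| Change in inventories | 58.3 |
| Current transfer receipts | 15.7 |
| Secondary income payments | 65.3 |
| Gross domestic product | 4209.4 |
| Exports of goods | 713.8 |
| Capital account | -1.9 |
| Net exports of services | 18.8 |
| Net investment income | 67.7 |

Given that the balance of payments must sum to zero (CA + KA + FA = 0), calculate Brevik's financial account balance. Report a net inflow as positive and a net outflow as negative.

-308.3

Goods balance = 713.8 - 440.5 = 273.3
Services balance = 18.8
Trade balance (goods + services) = 273.3 + 18.8 = 292.1
Net primary income = 67.7
Net secondary income = 15.7 - 65.3 = -49.6
Current account = 292.1 + 67.7 + (-49.6) = 310.2
Financial account = -(310.2 + (-1.9)) = -308.3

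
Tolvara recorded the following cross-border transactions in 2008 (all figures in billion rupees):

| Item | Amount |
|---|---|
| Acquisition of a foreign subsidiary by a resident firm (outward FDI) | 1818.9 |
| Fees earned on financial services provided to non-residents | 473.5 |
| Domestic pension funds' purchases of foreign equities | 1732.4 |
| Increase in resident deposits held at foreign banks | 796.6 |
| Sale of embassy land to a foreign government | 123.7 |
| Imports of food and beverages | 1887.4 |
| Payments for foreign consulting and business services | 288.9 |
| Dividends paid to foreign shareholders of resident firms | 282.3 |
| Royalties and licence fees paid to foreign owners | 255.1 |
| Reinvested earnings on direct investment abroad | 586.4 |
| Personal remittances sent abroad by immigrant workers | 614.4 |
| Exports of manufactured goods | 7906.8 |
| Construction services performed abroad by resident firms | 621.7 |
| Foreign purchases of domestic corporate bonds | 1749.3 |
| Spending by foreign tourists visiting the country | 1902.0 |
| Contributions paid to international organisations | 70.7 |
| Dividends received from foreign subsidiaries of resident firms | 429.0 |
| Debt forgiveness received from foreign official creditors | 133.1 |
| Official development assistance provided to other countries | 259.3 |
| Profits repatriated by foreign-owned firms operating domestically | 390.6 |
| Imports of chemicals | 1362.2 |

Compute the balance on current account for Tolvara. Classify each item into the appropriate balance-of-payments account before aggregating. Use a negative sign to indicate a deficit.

6508.5

Goods: 7906.8 - 1362.2 - 1887.4 = 4657.2
Services: 473.5 + 621.7 - 255.1 + 1902.0 - 288.9 = 2453.2
Primary income: 586.4 - 390.6 - 282.3 + 429.0 = 342.5
Secondary income: -259.3 - 614.4 - 70.7 = -944.4
Current account = 4657.2 + 2453.2 + 342.5 + (-944.4) = 6508.5
(Excluded from the current account — financial account: acquisition of a foreign subsidiary by a resident firm (outward FDI) 1818.9, domestic pension funds' purchases of foreign equities 1732.4, increase in resident deposits held at foreign banks 796.6, foreign purchases of domestic corporate bonds 1749.3; capital account: sale of embassy land to a foreign government 123.7, debt forgiveness received from foreign official creditors 133.1.)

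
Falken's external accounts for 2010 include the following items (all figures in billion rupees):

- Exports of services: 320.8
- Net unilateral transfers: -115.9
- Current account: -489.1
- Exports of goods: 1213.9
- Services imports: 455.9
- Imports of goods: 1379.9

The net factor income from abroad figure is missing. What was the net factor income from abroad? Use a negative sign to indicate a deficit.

-72.1

Current account = goods balance + services balance + net primary income + net secondary income
Sum of the known components = -417.0
Net factor income from abroad = CA - (known components) = -489.1 - (-417.0) = -72.1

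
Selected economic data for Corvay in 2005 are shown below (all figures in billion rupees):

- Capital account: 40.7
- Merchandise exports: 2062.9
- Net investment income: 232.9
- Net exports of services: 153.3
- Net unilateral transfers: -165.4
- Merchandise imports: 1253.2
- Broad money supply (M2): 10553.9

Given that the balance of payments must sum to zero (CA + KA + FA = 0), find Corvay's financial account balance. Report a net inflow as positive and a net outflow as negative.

-1071.2

Goods balance = 2062.9 - 1253.2 = 809.7
Services balance = 153.3
Trade balance (goods + services) = 809.7 + 153.3 = 963.0
Net primary income = 232.9
Net secondary income = -165.4
Current account = 963.0 + 232.9 + (-165.4) = 1030.5
Financial account = -(1030.5 + 40.7) = -1071.2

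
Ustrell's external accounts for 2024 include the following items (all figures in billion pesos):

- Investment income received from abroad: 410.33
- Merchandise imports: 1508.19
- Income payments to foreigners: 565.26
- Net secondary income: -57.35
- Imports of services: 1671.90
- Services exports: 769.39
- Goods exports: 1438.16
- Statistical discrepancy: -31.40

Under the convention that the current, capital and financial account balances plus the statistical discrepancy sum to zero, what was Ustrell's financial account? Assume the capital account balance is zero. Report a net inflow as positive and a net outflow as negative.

Goods balance = 1438.16 - 1508.19 = -70.03
Services balance = 769.39 - 1671.90 = -902.51
Trade balance (goods + services) = -70.03 + (-902.51) = -972.54
Net primary income = 410.33 - 565.26 = -154.93
Net secondary income = -57.35
Current account = -972.54 + (-154.93) + (-57.35) = -1184.82
Financial account = -(-1184.82 + (-31.40)) = 1216.22

1216.22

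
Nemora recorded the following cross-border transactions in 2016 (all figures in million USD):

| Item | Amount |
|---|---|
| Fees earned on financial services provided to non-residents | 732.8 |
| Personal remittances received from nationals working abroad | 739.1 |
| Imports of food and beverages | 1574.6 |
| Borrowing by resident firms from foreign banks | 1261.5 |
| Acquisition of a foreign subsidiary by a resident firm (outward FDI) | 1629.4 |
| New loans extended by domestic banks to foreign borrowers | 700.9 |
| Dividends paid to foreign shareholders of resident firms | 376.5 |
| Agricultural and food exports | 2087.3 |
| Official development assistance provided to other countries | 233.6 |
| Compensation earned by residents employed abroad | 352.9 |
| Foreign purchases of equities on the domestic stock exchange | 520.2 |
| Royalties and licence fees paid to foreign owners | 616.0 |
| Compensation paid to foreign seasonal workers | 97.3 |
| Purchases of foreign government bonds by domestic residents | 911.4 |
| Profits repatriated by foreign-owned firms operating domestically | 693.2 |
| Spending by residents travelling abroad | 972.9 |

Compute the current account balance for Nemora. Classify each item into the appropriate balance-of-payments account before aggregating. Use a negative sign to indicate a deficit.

-652.0

Goods: 2087.3 - 1574.6 = 512.7
Services: 732.8 - 972.9 - 616.0 = -856.1
Primary income: 352.9 - 376.5 - 693.2 - 97.3 = -814.1
Secondary income: 739.1 - 233.6 = 505.5
Current account = 512.7 + (-856.1) + (-814.1) + 505.5 = -652.0
(Excluded from the current account — financial account: borrowing by resident firms from foreign banks 1261.5, acquisition of a foreign subsidiary by a resident firm (outward FDI) 1629.4, new loans extended by domestic banks to foreign borrowers 700.9, foreign purchases of equities on the domestic stock exchange 520.2, purchases of foreign government bonds by domestic residents 911.4.)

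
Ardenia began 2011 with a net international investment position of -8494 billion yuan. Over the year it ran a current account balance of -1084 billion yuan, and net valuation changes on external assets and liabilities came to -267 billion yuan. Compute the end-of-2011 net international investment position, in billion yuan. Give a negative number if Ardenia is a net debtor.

-9845

Change in NIIP = current account + net valuation change = -1084 + (-267) = -1351
End-of-year NIIP = -8494 + (-1351) = -9845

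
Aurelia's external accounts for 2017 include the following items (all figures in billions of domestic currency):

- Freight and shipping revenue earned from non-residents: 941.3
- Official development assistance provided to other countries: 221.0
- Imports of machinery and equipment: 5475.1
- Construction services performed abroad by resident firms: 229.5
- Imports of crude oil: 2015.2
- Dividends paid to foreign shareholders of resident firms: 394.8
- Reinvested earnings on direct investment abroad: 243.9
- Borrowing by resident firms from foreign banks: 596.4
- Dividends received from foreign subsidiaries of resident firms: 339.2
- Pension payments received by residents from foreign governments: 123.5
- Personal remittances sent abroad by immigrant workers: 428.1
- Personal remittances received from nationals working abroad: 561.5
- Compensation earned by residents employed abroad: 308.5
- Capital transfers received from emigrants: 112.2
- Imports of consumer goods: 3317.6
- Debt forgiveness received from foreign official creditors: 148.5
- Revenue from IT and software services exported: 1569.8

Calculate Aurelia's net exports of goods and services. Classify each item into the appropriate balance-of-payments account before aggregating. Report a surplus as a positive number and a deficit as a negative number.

Goods: -2015.2 - 3317.6 - 5475.1 = -10807.9
Services: 1569.8 + 941.3 + 229.5 = 2740.6
Trade balance = -10807.9 + 2740.6 = -8067.3
(Excluded from the trade balance — secondary income: official development assistance provided to other countries 221.0, pension payments received by residents from foreign governments 123.5, personal remittances sent abroad by immigrant workers 428.1, personal remittances received from nationals working abroad 561.5; primary income: dividends paid to foreign shareholders of resident firms 394.8, reinvested earnings on direct investment abroad 243.9, dividends received from foreign subsidiaries of resident firms 339.2, compensation earned by residents employed abroad 308.5; financial account: borrowing by resident firms from foreign banks 596.4; capital account: capital transfers received from emigrants 112.2, debt forgiveness received from foreign official creditors 148.5.)

-8067.3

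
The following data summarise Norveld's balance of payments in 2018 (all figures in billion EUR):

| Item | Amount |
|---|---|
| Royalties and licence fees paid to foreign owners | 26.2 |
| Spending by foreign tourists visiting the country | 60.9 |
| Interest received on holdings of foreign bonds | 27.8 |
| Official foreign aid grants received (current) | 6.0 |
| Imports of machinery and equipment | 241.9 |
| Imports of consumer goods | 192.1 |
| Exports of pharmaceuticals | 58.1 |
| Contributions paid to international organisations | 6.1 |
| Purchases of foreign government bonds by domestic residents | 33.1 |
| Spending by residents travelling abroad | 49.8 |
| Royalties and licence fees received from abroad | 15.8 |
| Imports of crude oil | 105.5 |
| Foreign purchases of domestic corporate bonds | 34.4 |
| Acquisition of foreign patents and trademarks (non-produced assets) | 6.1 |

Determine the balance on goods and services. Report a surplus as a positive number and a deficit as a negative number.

Goods: -192.1 - 105.5 - 241.9 + 58.1 = -481.4
Services: 15.8 - 49.8 + 60.9 - 26.2 = 0.7
Trade balance = -481.4 + 0.7 = -480.7
(Excluded from the trade balance — primary income: interest received on holdings of foreign bonds 27.8; secondary income: official foreign aid grants received (current) 6.0, contributions paid to international organisations 6.1; financial account: purchases of foreign government bonds by domestic residents 33.1, foreign purchases of domestic corporate bonds 34.4; capital account: acquisition of foreign patents and trademarks (non-produced assets) 6.1.)

-480.7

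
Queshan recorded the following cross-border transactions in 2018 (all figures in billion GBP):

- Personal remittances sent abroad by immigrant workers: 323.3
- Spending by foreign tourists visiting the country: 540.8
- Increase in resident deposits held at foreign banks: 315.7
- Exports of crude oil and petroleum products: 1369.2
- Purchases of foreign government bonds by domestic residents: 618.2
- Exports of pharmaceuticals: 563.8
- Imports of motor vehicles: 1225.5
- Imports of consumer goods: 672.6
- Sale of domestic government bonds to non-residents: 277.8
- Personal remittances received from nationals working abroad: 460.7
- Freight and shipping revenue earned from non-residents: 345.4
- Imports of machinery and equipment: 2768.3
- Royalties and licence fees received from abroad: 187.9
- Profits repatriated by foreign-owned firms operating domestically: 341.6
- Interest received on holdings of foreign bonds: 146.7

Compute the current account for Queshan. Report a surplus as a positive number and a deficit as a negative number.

Goods: -2768.3 + 563.8 - 672.6 - 1225.5 + 1369.2 = -2733.4
Services: 345.4 + 187.9 + 540.8 = 1074.1
Primary income: 146.7 - 341.6 = -194.9
Secondary income: 460.7 - 323.3 = 137.4
Current account = (-2733.4) + 1074.1 + (-194.9) + 137.4 = -1716.8
(Excluded from the current account — financial account: increase in resident deposits held at foreign banks 315.7, purchases of foreign government bonds by domestic residents 618.2, sale of domestic government bonds to non-residents 277.8.)

-1716.8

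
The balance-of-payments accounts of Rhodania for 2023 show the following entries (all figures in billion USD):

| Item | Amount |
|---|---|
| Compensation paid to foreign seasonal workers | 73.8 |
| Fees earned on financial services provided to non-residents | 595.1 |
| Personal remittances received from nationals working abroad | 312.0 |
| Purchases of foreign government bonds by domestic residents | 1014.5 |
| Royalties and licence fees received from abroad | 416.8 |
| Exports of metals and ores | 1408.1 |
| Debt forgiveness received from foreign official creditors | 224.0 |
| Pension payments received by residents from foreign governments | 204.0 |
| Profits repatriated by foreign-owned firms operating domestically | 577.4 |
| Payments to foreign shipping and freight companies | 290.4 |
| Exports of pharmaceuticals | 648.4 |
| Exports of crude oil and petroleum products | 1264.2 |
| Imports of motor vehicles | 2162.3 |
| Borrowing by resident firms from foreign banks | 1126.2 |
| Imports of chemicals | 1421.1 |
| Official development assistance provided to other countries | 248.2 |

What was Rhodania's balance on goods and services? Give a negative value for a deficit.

Goods: -1421.1 - 2162.3 + 1264.2 + 1408.1 + 648.4 = -262.7
Services: 416.8 + 595.1 - 290.4 = 721.5
Trade balance = -262.7 + 721.5 = 458.8
(Excluded from the trade balance — primary income: compensation paid to foreign seasonal workers 73.8, profits repatriated by foreign-owned firms operating domestically 577.4; secondary income: personal remittances received from nationals working abroad 312.0, pension payments received by residents from foreign governments 204.0, official development assistance provided to other countries 248.2; financial account: purchases of foreign government bonds by domestic residents 1014.5, borrowing by resident firms from foreign banks 1126.2; capital account: debt forgiveness received from foreign official creditors 224.0.)

458.8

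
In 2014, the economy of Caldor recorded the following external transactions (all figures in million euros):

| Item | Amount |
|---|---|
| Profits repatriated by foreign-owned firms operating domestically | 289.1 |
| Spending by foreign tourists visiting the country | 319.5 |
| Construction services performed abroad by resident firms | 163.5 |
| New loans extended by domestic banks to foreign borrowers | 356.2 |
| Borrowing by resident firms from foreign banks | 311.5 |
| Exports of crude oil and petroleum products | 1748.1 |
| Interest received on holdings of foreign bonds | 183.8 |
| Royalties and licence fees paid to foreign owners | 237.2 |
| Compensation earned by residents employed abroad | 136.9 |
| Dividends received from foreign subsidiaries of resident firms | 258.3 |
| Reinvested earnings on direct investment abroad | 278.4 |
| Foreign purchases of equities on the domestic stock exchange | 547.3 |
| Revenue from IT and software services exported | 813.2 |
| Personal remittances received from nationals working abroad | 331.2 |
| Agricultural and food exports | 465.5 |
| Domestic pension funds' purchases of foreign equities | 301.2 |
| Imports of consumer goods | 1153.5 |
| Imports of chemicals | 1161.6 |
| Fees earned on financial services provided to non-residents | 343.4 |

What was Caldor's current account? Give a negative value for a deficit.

Goods: 1748.1 + 465.5 - 1153.5 - 1161.6 = -101.5
Services: 343.4 + 319.5 + 163.5 + 813.2 - 237.2 = 1402.4
Primary income: 183.8 + 136.9 + 278.4 + 258.3 - 289.1 = 568.3
Secondary income: 331.2
Current account = (-101.5) + 1402.4 + 568.3 + 331.2 = 2200.4
(Excluded from the current account — financial account: new loans extended by domestic banks to foreign borrowers 356.2, borrowing by resident firms from foreign banks 311.5, foreign purchases of equities on the domestic stock exchange 547.3, domestic pension funds' purchases of foreign equities 301.2.)

2200.4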